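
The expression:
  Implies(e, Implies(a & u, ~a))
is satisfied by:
  {u: False, e: False, a: False}
  {a: True, u: False, e: False}
  {e: True, u: False, a: False}
  {a: True, e: True, u: False}
  {u: True, a: False, e: False}
  {a: True, u: True, e: False}
  {e: True, u: True, a: False}


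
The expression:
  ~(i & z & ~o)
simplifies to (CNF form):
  o | ~i | ~z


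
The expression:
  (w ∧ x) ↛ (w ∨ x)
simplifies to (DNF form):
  False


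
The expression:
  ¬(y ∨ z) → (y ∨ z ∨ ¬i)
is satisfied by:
  {y: True, z: True, i: False}
  {y: True, i: False, z: False}
  {z: True, i: False, y: False}
  {z: False, i: False, y: False}
  {y: True, z: True, i: True}
  {y: True, i: True, z: False}
  {z: True, i: True, y: False}


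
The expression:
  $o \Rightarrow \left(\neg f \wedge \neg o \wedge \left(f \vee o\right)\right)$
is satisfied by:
  {o: False}


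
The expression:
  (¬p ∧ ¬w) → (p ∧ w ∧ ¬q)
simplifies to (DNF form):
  p ∨ w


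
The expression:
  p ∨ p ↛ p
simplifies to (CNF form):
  p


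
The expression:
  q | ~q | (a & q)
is always true.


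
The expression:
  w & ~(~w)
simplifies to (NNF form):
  w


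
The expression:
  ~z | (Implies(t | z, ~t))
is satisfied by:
  {t: False, z: False}
  {z: True, t: False}
  {t: True, z: False}


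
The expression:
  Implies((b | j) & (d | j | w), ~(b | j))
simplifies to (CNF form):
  ~j & (~b | ~d) & (~b | ~w)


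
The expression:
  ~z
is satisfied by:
  {z: False}


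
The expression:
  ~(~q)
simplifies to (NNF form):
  q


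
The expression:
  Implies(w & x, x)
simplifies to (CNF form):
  True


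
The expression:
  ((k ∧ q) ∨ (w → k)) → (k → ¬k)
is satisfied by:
  {k: False}


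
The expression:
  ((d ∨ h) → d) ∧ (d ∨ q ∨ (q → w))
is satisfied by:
  {d: True, h: False}
  {h: False, d: False}
  {h: True, d: True}


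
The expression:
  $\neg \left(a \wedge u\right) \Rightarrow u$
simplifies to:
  $u$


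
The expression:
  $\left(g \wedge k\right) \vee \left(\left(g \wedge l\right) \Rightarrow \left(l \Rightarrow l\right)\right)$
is always true.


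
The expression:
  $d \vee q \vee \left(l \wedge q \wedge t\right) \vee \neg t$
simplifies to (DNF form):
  $d \vee q \vee \neg t$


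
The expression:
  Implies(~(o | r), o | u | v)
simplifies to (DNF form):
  o | r | u | v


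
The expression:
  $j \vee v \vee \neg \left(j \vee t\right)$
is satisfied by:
  {v: True, j: True, t: False}
  {v: True, j: False, t: False}
  {j: True, v: False, t: False}
  {v: False, j: False, t: False}
  {v: True, t: True, j: True}
  {v: True, t: True, j: False}
  {t: True, j: True, v: False}


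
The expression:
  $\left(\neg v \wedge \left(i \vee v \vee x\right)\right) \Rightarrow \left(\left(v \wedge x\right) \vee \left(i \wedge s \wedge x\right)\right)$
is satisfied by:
  {v: True, s: True, x: False, i: False}
  {v: True, s: False, x: False, i: False}
  {i: True, v: True, s: True, x: False}
  {i: True, v: True, s: False, x: False}
  {v: True, x: True, s: True, i: False}
  {v: True, x: True, s: False, i: False}
  {v: True, x: True, i: True, s: True}
  {v: True, x: True, i: True, s: False}
  {s: True, v: False, x: False, i: False}
  {v: False, s: False, x: False, i: False}
  {i: True, x: True, s: True, v: False}


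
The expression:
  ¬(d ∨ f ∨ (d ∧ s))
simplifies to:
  ¬d ∧ ¬f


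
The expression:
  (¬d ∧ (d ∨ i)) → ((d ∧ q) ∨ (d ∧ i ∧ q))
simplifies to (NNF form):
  d ∨ ¬i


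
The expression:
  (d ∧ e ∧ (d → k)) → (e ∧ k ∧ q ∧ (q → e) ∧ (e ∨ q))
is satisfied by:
  {q: True, k: False, d: False, e: False}
  {e: False, k: False, q: False, d: False}
  {e: True, q: True, k: False, d: False}
  {e: True, k: False, q: False, d: False}
  {d: True, q: True, e: False, k: False}
  {d: True, e: False, k: False, q: False}
  {d: True, e: True, q: True, k: False}
  {d: True, e: True, k: False, q: False}
  {q: True, k: True, d: False, e: False}
  {k: True, d: False, q: False, e: False}
  {e: True, k: True, q: True, d: False}
  {e: True, k: True, d: False, q: False}
  {q: True, k: True, d: True, e: False}
  {k: True, d: True, e: False, q: False}
  {e: True, k: True, d: True, q: True}


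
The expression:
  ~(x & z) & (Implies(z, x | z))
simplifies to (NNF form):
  ~x | ~z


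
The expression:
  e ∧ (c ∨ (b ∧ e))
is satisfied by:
  {b: True, c: True, e: True}
  {b: True, e: True, c: False}
  {c: True, e: True, b: False}


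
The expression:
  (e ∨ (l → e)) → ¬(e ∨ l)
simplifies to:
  ¬e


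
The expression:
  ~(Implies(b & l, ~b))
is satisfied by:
  {b: True, l: True}


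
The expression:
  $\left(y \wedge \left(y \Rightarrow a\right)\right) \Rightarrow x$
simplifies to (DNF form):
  $x \vee \neg a \vee \neg y$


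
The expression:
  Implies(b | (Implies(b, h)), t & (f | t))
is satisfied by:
  {t: True}


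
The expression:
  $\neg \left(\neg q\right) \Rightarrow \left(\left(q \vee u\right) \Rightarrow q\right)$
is always true.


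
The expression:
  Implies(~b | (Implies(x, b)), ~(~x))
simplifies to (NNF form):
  x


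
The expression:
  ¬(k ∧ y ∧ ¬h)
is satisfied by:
  {h: True, k: False, y: False}
  {k: False, y: False, h: False}
  {h: True, y: True, k: False}
  {y: True, k: False, h: False}
  {h: True, k: True, y: False}
  {k: True, h: False, y: False}
  {h: True, y: True, k: True}


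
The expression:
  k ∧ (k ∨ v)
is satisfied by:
  {k: True}


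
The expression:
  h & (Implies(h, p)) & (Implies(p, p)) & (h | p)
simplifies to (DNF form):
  h & p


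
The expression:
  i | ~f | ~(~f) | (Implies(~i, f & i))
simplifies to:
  True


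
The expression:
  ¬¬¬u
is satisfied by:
  {u: False}


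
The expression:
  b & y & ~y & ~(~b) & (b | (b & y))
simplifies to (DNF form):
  False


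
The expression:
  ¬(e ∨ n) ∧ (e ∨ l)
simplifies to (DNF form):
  l ∧ ¬e ∧ ¬n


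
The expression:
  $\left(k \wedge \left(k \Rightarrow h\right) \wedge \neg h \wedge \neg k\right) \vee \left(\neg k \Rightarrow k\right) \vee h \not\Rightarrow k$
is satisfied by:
  {k: True, h: True}
  {k: True, h: False}
  {h: True, k: False}


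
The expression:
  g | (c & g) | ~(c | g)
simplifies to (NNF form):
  g | ~c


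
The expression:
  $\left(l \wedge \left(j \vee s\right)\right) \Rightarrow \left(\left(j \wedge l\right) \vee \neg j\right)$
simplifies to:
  $\text{True}$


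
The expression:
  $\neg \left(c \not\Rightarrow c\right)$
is always true.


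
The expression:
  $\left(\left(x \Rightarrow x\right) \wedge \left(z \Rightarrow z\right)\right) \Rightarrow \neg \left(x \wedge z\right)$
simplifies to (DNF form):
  $\neg x \vee \neg z$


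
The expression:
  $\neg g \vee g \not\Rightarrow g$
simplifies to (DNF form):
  $\neg g$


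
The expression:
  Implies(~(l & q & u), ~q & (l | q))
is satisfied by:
  {u: True, l: True, q: False}
  {l: True, q: False, u: False}
  {q: True, u: True, l: True}


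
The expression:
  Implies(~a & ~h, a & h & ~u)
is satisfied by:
  {a: True, h: True}
  {a: True, h: False}
  {h: True, a: False}


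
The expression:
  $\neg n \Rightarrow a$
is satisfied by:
  {n: True, a: True}
  {n: True, a: False}
  {a: True, n: False}


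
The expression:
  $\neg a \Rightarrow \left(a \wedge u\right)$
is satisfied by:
  {a: True}


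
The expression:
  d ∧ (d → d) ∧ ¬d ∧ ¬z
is never true.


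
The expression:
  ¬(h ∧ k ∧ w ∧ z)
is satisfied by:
  {w: False, k: False, z: False, h: False}
  {h: True, w: False, k: False, z: False}
  {z: True, w: False, k: False, h: False}
  {h: True, z: True, w: False, k: False}
  {k: True, h: False, w: False, z: False}
  {h: True, k: True, w: False, z: False}
  {z: True, k: True, h: False, w: False}
  {h: True, z: True, k: True, w: False}
  {w: True, z: False, k: False, h: False}
  {h: True, w: True, z: False, k: False}
  {z: True, w: True, h: False, k: False}
  {h: True, z: True, w: True, k: False}
  {k: True, w: True, z: False, h: False}
  {h: True, k: True, w: True, z: False}
  {z: True, k: True, w: True, h: False}


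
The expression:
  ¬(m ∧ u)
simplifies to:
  ¬m ∨ ¬u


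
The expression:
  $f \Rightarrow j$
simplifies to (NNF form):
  $j \vee \neg f$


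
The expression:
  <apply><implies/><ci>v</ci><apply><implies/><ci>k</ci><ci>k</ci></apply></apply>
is always true.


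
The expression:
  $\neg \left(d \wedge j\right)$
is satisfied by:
  {d: False, j: False}
  {j: True, d: False}
  {d: True, j: False}


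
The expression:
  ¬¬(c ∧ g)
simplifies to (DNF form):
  c ∧ g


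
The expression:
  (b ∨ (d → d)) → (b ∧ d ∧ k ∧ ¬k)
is never true.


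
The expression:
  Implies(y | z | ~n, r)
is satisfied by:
  {r: True, n: True, z: False, y: False}
  {r: True, n: False, z: False, y: False}
  {r: True, y: True, n: True, z: False}
  {r: True, y: True, n: False, z: False}
  {r: True, z: True, n: True, y: False}
  {r: True, z: True, n: False, y: False}
  {r: True, z: True, y: True, n: True}
  {r: True, z: True, y: True, n: False}
  {n: True, r: False, z: False, y: False}


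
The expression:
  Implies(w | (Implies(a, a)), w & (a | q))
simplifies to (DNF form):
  (a & w) | (q & w)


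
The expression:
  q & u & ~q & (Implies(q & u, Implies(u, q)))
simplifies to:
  False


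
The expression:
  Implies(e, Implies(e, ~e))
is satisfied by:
  {e: False}


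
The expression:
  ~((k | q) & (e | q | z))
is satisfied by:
  {q: False, z: False, k: False, e: False}
  {e: True, q: False, z: False, k: False}
  {z: True, e: False, q: False, k: False}
  {e: True, z: True, q: False, k: False}
  {k: True, e: False, q: False, z: False}


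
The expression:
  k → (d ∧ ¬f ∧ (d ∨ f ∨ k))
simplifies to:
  (d ∧ ¬f) ∨ ¬k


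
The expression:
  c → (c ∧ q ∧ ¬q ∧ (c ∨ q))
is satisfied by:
  {c: False}


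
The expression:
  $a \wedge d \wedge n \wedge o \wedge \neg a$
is never true.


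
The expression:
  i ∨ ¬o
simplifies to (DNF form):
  i ∨ ¬o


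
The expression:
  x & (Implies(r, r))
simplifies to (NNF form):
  x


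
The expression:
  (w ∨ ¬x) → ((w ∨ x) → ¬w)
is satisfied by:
  {w: False}


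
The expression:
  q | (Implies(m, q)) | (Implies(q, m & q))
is always true.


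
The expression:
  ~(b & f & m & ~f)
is always true.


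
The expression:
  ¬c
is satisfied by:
  {c: False}


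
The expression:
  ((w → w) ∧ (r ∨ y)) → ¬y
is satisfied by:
  {y: False}


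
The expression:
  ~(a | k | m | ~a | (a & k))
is never true.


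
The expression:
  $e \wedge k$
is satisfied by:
  {e: True, k: True}


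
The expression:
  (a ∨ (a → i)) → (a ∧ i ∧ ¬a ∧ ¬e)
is never true.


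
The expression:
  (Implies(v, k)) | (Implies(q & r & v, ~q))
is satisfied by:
  {k: True, v: False, q: False, r: False}
  {k: False, v: False, q: False, r: False}
  {r: True, k: True, v: False, q: False}
  {r: True, k: False, v: False, q: False}
  {k: True, q: True, r: False, v: False}
  {q: True, r: False, v: False, k: False}
  {r: True, q: True, k: True, v: False}
  {r: True, q: True, k: False, v: False}
  {k: True, v: True, r: False, q: False}
  {v: True, r: False, q: False, k: False}
  {k: True, r: True, v: True, q: False}
  {r: True, v: True, k: False, q: False}
  {k: True, q: True, v: True, r: False}
  {q: True, v: True, r: False, k: False}
  {r: True, q: True, v: True, k: True}


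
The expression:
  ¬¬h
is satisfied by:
  {h: True}


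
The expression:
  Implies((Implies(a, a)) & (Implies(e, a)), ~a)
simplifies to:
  ~a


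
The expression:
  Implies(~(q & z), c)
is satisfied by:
  {z: True, c: True, q: True}
  {z: True, c: True, q: False}
  {c: True, q: True, z: False}
  {c: True, q: False, z: False}
  {z: True, q: True, c: False}


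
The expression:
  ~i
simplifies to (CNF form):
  ~i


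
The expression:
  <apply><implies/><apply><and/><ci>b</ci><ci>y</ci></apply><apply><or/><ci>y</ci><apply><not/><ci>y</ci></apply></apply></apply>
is always true.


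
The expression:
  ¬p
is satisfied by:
  {p: False}


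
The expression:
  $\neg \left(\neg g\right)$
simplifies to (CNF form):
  $g$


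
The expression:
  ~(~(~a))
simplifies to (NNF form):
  ~a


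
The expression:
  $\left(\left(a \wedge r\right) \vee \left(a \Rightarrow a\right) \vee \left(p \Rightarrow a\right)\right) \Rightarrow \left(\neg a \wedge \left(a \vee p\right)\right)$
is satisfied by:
  {p: True, a: False}


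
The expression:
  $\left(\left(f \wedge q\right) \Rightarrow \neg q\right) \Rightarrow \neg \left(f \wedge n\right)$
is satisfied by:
  {q: True, n: False, f: False}
  {q: False, n: False, f: False}
  {f: True, q: True, n: False}
  {f: True, q: False, n: False}
  {n: True, q: True, f: False}
  {n: True, q: False, f: False}
  {n: True, f: True, q: True}


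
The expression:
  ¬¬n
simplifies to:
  n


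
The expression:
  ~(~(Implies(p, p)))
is always true.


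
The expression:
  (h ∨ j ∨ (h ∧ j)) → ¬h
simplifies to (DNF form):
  ¬h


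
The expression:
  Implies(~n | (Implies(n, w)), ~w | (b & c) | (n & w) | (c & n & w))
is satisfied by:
  {n: True, c: True, b: True, w: False}
  {n: True, c: True, b: False, w: False}
  {n: True, b: True, w: False, c: False}
  {n: True, b: False, w: False, c: False}
  {c: True, b: True, w: False, n: False}
  {c: True, b: False, w: False, n: False}
  {b: True, c: False, w: False, n: False}
  {b: False, c: False, w: False, n: False}
  {n: True, c: True, w: True, b: True}
  {n: True, c: True, w: True, b: False}
  {n: True, w: True, b: True, c: False}
  {n: True, w: True, b: False, c: False}
  {c: True, w: True, b: True, n: False}


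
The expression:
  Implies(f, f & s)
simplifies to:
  s | ~f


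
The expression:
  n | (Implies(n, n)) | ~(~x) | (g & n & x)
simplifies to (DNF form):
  True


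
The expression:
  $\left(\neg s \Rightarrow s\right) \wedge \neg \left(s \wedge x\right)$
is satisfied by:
  {s: True, x: False}


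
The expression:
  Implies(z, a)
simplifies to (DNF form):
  a | ~z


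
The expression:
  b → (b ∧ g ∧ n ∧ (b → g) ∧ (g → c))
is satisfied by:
  {n: True, c: True, g: True, b: False}
  {n: True, c: True, g: False, b: False}
  {n: True, g: True, c: False, b: False}
  {n: True, g: False, c: False, b: False}
  {c: True, g: True, n: False, b: False}
  {c: True, n: False, g: False, b: False}
  {c: False, g: True, n: False, b: False}
  {c: False, n: False, g: False, b: False}
  {n: True, b: True, c: True, g: True}


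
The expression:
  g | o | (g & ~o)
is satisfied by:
  {o: True, g: True}
  {o: True, g: False}
  {g: True, o: False}


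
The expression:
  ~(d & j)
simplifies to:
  ~d | ~j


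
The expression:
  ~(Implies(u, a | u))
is never true.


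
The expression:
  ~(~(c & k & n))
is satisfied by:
  {c: True, n: True, k: True}


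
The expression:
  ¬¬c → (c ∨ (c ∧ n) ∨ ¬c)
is always true.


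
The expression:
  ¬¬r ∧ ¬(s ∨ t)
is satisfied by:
  {r: True, t: False, s: False}


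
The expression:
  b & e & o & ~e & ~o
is never true.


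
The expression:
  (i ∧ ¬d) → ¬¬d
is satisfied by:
  {d: True, i: False}
  {i: False, d: False}
  {i: True, d: True}


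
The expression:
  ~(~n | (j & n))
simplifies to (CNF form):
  n & ~j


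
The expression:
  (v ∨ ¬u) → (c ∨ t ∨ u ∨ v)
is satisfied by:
  {c: True, t: True, v: True, u: True}
  {c: True, t: True, v: True, u: False}
  {c: True, t: True, u: True, v: False}
  {c: True, t: True, u: False, v: False}
  {c: True, v: True, u: True, t: False}
  {c: True, v: True, u: False, t: False}
  {c: True, v: False, u: True, t: False}
  {c: True, v: False, u: False, t: False}
  {t: True, v: True, u: True, c: False}
  {t: True, v: True, u: False, c: False}
  {t: True, u: True, v: False, c: False}
  {t: True, u: False, v: False, c: False}
  {v: True, u: True, t: False, c: False}
  {v: True, t: False, u: False, c: False}
  {u: True, t: False, v: False, c: False}


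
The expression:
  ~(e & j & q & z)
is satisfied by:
  {e: False, q: False, z: False, j: False}
  {j: True, e: False, q: False, z: False}
  {z: True, e: False, q: False, j: False}
  {j: True, z: True, e: False, q: False}
  {q: True, j: False, e: False, z: False}
  {j: True, q: True, e: False, z: False}
  {z: True, q: True, j: False, e: False}
  {j: True, z: True, q: True, e: False}
  {e: True, z: False, q: False, j: False}
  {j: True, e: True, z: False, q: False}
  {z: True, e: True, j: False, q: False}
  {j: True, z: True, e: True, q: False}
  {q: True, e: True, z: False, j: False}
  {j: True, q: True, e: True, z: False}
  {z: True, q: True, e: True, j: False}


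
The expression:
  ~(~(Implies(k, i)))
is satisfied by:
  {i: True, k: False}
  {k: False, i: False}
  {k: True, i: True}


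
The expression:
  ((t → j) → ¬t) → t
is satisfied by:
  {t: True}


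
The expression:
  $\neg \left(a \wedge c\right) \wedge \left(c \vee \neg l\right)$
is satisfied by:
  {l: False, a: False, c: False}
  {c: True, l: False, a: False}
  {a: True, l: False, c: False}
  {c: True, l: True, a: False}


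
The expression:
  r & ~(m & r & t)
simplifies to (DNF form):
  (r & ~m) | (r & ~t)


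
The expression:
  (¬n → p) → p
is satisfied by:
  {p: True, n: False}
  {n: False, p: False}
  {n: True, p: True}


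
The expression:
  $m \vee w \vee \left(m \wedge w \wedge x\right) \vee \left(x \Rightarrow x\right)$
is always true.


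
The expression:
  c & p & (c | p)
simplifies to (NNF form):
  c & p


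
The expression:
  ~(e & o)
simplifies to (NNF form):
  ~e | ~o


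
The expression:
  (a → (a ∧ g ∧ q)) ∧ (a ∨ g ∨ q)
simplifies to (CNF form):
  (g ∨ q) ∧ (g ∨ ¬a) ∧ (q ∨ ¬a) ∧ (g ∨ q ∨ ¬a)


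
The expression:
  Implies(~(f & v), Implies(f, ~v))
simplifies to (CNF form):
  True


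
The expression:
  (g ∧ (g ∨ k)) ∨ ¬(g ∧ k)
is always true.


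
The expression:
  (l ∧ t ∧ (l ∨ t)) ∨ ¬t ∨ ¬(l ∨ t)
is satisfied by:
  {l: True, t: False}
  {t: False, l: False}
  {t: True, l: True}


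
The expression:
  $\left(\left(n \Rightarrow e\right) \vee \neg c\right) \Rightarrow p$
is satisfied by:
  {n: True, p: True, c: True, e: False}
  {n: True, p: True, c: False, e: False}
  {p: True, c: True, e: False, n: False}
  {p: True, c: False, e: False, n: False}
  {n: True, p: True, e: True, c: True}
  {n: True, p: True, e: True, c: False}
  {p: True, e: True, c: True, n: False}
  {p: True, e: True, c: False, n: False}
  {n: True, e: False, c: True, p: False}


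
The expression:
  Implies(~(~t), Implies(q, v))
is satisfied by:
  {v: True, t: False, q: False}
  {t: False, q: False, v: False}
  {v: True, q: True, t: False}
  {q: True, t: False, v: False}
  {v: True, t: True, q: False}
  {t: True, v: False, q: False}
  {v: True, q: True, t: True}


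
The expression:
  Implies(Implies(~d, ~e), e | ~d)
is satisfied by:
  {e: True, d: False}
  {d: False, e: False}
  {d: True, e: True}


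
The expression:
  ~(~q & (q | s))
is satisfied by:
  {q: True, s: False}
  {s: False, q: False}
  {s: True, q: True}


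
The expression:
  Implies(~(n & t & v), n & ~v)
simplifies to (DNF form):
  (n & t) | (n & ~v)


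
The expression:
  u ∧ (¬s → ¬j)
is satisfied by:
  {s: True, u: True, j: False}
  {u: True, j: False, s: False}
  {j: True, s: True, u: True}


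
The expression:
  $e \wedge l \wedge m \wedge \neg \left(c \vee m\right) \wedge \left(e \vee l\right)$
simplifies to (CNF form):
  $\text{False}$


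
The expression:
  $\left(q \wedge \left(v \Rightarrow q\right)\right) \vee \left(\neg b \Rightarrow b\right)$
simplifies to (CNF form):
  $b \vee q$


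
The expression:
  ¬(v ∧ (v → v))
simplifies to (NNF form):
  ¬v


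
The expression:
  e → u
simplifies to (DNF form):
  u ∨ ¬e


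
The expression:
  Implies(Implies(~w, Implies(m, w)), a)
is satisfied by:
  {a: True, m: True, w: False}
  {a: True, m: False, w: False}
  {a: True, w: True, m: True}
  {a: True, w: True, m: False}
  {m: True, w: False, a: False}


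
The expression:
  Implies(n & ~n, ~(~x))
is always true.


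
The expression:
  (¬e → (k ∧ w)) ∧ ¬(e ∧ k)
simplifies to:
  (e ∨ k) ∧ (e ∨ w) ∧ (¬e ∨ ¬k)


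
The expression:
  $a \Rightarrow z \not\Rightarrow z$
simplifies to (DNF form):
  $\neg a$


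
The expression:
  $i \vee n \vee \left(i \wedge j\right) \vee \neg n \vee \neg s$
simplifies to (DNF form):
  $\text{True}$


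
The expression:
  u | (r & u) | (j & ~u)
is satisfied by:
  {u: True, j: True}
  {u: True, j: False}
  {j: True, u: False}


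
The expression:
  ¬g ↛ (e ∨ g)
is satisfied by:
  {g: False, e: False}


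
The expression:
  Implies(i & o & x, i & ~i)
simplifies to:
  ~i | ~o | ~x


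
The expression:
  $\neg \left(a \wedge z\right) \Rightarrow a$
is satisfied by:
  {a: True}


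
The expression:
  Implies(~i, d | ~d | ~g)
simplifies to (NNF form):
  True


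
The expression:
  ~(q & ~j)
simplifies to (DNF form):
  j | ~q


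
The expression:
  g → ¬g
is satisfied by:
  {g: False}


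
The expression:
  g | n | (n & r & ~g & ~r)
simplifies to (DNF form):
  g | n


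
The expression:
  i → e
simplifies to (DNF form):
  e ∨ ¬i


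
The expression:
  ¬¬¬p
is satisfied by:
  {p: False}


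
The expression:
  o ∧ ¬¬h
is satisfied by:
  {h: True, o: True}


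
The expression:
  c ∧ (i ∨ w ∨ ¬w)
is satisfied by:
  {c: True}


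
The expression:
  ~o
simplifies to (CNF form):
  ~o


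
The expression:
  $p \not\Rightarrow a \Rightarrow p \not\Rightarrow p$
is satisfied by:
  {a: True, p: False}
  {p: False, a: False}
  {p: True, a: True}


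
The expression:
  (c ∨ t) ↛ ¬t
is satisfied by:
  {t: True}


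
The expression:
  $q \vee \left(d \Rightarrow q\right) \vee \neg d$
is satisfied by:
  {q: True, d: False}
  {d: False, q: False}
  {d: True, q: True}


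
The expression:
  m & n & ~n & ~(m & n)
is never true.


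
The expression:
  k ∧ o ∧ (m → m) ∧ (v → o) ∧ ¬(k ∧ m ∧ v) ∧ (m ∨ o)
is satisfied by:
  {o: True, k: True, m: False, v: False}
  {v: True, o: True, k: True, m: False}
  {m: True, o: True, k: True, v: False}


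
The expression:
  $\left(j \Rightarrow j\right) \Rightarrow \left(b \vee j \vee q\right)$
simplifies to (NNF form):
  $b \vee j \vee q$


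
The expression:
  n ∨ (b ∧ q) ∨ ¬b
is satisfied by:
  {n: True, q: True, b: False}
  {n: True, q: False, b: False}
  {q: True, n: False, b: False}
  {n: False, q: False, b: False}
  {n: True, b: True, q: True}
  {n: True, b: True, q: False}
  {b: True, q: True, n: False}


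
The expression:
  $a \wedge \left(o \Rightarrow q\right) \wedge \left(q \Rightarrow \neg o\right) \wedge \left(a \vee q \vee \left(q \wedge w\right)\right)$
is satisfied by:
  {a: True, o: False}


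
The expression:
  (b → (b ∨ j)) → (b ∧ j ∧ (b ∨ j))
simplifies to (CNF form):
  b ∧ j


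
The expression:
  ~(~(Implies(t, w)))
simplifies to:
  w | ~t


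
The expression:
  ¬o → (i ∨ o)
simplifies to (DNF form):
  i ∨ o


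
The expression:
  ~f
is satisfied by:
  {f: False}


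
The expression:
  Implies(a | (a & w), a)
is always true.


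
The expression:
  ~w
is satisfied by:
  {w: False}


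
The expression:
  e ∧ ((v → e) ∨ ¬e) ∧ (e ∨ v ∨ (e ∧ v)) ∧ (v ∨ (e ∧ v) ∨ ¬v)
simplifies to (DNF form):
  e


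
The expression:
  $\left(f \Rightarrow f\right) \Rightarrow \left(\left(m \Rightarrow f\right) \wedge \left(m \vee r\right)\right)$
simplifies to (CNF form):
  $\left(f \vee r\right) \wedge \left(f \vee \neg m\right) \wedge \left(m \vee r\right) \wedge \left(m \vee \neg m\right)$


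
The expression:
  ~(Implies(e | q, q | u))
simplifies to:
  e & ~q & ~u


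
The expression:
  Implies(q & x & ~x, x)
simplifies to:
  True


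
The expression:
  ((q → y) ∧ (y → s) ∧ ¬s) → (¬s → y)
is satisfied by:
  {y: True, q: True, s: True}
  {y: True, q: True, s: False}
  {y: True, s: True, q: False}
  {y: True, s: False, q: False}
  {q: True, s: True, y: False}
  {q: True, s: False, y: False}
  {s: True, q: False, y: False}


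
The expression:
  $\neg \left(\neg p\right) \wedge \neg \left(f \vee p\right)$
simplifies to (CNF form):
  $\text{False}$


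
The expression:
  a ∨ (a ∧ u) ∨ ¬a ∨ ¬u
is always true.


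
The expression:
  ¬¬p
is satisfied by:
  {p: True}


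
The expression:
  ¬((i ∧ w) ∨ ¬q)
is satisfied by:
  {q: True, w: False, i: False}
  {i: True, q: True, w: False}
  {w: True, q: True, i: False}


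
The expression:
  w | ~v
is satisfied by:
  {w: True, v: False}
  {v: False, w: False}
  {v: True, w: True}


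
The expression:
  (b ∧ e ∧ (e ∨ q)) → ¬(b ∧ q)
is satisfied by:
  {e: False, q: False, b: False}
  {b: True, e: False, q: False}
  {q: True, e: False, b: False}
  {b: True, q: True, e: False}
  {e: True, b: False, q: False}
  {b: True, e: True, q: False}
  {q: True, e: True, b: False}


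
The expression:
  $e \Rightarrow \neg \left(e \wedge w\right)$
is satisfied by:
  {w: False, e: False}
  {e: True, w: False}
  {w: True, e: False}


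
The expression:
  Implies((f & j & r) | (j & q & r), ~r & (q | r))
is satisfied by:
  {q: False, j: False, r: False, f: False}
  {f: True, q: False, j: False, r: False}
  {q: True, f: False, j: False, r: False}
  {f: True, q: True, j: False, r: False}
  {r: True, f: False, q: False, j: False}
  {f: True, r: True, q: False, j: False}
  {r: True, q: True, f: False, j: False}
  {f: True, r: True, q: True, j: False}
  {j: True, r: False, q: False, f: False}
  {j: True, f: True, r: False, q: False}
  {j: True, q: True, r: False, f: False}
  {f: True, j: True, q: True, r: False}
  {j: True, r: True, f: False, q: False}


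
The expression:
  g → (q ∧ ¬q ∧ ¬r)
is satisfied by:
  {g: False}


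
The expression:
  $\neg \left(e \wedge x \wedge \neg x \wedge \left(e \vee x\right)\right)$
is always true.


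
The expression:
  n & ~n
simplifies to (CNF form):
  False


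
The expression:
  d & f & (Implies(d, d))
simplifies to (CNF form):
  d & f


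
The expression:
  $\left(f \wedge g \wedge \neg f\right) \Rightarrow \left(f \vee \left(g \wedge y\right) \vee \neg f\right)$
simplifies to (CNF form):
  $\text{True}$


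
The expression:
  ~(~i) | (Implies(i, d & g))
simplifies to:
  True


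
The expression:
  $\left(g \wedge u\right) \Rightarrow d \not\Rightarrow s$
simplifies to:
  $\left(d \wedge \neg s\right) \vee \neg g \vee \neg u$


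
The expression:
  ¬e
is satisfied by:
  {e: False}


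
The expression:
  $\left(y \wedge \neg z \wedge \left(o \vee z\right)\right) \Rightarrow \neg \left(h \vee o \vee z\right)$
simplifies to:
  $z \vee \neg o \vee \neg y$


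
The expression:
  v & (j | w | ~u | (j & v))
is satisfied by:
  {w: True, j: True, v: True, u: False}
  {w: True, v: True, j: False, u: False}
  {j: True, v: True, w: False, u: False}
  {v: True, w: False, j: False, u: False}
  {u: True, w: True, v: True, j: True}
  {u: True, w: True, v: True, j: False}
  {u: True, v: True, j: True, w: False}


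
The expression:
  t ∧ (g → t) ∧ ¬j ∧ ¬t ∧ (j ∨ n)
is never true.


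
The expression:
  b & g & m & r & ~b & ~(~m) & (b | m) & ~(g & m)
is never true.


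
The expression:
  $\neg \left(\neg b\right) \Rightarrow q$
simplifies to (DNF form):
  $q \vee \neg b$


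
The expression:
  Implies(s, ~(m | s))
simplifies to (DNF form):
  ~s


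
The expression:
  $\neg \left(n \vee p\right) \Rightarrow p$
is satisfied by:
  {n: True, p: True}
  {n: True, p: False}
  {p: True, n: False}


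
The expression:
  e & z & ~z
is never true.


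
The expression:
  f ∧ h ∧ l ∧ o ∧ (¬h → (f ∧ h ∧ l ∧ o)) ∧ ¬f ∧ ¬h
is never true.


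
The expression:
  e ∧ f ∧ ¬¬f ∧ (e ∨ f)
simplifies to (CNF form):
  e ∧ f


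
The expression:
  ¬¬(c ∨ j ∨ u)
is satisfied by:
  {c: True, u: True, j: True}
  {c: True, u: True, j: False}
  {c: True, j: True, u: False}
  {c: True, j: False, u: False}
  {u: True, j: True, c: False}
  {u: True, j: False, c: False}
  {j: True, u: False, c: False}


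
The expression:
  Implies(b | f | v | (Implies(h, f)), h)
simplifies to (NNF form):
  h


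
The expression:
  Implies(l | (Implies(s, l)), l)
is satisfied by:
  {l: True, s: True}
  {l: True, s: False}
  {s: True, l: False}


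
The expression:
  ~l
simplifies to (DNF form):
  ~l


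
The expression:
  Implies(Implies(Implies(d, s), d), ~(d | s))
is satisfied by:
  {d: False}


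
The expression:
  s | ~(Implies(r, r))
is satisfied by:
  {s: True}


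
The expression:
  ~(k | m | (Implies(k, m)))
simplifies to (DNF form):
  False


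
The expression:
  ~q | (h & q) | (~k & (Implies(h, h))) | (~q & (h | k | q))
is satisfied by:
  {h: True, k: False, q: False}
  {k: False, q: False, h: False}
  {h: True, q: True, k: False}
  {q: True, k: False, h: False}
  {h: True, k: True, q: False}
  {k: True, h: False, q: False}
  {h: True, q: True, k: True}


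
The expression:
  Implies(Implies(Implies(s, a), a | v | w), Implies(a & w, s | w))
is always true.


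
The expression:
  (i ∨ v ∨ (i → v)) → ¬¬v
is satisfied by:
  {v: True}


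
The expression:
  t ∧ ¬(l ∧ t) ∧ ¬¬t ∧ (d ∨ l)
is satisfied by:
  {t: True, d: True, l: False}


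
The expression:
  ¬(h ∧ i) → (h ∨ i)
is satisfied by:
  {i: True, h: True}
  {i: True, h: False}
  {h: True, i: False}


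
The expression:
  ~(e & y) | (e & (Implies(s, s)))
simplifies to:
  True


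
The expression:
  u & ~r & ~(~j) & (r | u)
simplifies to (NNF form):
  j & u & ~r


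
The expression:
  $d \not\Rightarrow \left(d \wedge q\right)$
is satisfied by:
  {d: True, q: False}


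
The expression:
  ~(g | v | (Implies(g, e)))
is never true.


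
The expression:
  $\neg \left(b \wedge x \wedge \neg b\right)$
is always true.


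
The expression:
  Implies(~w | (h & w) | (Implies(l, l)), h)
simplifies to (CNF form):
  h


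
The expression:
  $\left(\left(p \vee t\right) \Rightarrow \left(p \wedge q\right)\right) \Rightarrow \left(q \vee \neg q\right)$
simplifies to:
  $\text{True}$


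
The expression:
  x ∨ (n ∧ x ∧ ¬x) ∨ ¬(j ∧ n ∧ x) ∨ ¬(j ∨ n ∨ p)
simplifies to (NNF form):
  True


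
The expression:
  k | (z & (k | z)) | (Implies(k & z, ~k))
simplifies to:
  True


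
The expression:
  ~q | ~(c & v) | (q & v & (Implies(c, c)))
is always true.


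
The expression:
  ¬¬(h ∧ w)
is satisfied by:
  {h: True, w: True}


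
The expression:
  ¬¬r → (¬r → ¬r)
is always true.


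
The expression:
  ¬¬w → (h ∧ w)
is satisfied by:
  {h: True, w: False}
  {w: False, h: False}
  {w: True, h: True}


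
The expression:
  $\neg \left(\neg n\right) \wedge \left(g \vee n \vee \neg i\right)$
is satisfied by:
  {n: True}


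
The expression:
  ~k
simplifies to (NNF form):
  ~k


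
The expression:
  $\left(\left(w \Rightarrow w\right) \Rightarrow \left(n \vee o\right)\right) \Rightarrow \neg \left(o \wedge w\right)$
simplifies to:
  $\neg o \vee \neg w$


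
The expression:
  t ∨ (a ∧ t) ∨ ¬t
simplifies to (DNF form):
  True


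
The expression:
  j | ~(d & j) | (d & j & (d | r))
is always true.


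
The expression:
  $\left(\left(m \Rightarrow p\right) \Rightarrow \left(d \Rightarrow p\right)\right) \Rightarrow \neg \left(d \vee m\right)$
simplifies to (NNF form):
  $\neg m \wedge \left(\neg d \vee \neg p\right)$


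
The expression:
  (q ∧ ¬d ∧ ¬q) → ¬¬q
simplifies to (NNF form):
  True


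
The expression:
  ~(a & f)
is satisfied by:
  {a: False, f: False}
  {f: True, a: False}
  {a: True, f: False}


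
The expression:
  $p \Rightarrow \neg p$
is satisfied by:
  {p: False}


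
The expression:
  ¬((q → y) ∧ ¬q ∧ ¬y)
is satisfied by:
  {y: True, q: True}
  {y: True, q: False}
  {q: True, y: False}


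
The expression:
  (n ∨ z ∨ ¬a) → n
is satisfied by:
  {n: True, a: True, z: False}
  {n: True, a: False, z: False}
  {n: True, z: True, a: True}
  {n: True, z: True, a: False}
  {a: True, z: False, n: False}


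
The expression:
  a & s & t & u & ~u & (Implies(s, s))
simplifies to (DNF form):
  False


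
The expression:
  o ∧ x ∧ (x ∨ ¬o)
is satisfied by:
  {x: True, o: True}


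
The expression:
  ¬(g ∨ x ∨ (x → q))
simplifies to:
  False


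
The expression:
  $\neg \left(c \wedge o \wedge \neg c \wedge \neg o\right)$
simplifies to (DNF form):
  $\text{True}$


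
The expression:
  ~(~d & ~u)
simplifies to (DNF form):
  d | u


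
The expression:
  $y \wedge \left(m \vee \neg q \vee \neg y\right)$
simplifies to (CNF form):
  $y \wedge \left(m \vee \neg q\right)$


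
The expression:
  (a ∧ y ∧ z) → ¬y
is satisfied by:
  {z: False, a: False, y: False}
  {y: True, z: False, a: False}
  {a: True, z: False, y: False}
  {y: True, a: True, z: False}
  {z: True, y: False, a: False}
  {y: True, z: True, a: False}
  {a: True, z: True, y: False}


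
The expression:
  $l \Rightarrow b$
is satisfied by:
  {b: True, l: False}
  {l: False, b: False}
  {l: True, b: True}


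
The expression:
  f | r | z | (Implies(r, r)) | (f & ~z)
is always true.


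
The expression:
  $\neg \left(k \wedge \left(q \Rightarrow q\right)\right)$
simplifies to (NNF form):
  $\neg k$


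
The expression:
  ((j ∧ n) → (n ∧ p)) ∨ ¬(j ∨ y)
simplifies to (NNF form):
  p ∨ ¬j ∨ ¬n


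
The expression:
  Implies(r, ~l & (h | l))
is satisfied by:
  {h: True, l: False, r: False}
  {l: False, r: False, h: False}
  {h: True, l: True, r: False}
  {l: True, h: False, r: False}
  {r: True, h: True, l: False}


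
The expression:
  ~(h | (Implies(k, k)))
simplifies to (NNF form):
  False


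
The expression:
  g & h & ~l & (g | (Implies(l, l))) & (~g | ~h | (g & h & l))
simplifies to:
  False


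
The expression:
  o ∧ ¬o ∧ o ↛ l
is never true.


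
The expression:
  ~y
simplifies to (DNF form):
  ~y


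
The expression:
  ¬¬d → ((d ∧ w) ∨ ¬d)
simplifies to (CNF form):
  w ∨ ¬d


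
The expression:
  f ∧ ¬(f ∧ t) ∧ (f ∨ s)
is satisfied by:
  {f: True, t: False}


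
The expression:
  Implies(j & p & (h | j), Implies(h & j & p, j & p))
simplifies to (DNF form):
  True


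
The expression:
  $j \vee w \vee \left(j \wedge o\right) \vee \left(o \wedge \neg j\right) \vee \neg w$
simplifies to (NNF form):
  $\text{True}$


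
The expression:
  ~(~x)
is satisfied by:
  {x: True}


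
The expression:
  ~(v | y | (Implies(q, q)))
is never true.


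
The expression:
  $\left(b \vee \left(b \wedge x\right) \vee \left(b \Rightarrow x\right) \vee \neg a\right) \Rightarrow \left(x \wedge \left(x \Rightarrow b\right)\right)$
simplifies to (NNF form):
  $b \wedge x$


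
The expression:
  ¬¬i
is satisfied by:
  {i: True}


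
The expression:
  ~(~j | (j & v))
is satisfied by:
  {j: True, v: False}


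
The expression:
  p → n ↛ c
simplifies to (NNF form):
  (n ∧ ¬c) ∨ ¬p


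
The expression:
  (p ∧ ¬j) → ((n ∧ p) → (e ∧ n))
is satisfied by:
  {e: True, j: True, p: False, n: False}
  {e: True, j: False, p: False, n: False}
  {j: True, n: False, e: False, p: False}
  {n: False, j: False, e: False, p: False}
  {n: True, e: True, j: True, p: False}
  {n: True, e: True, j: False, p: False}
  {n: True, j: True, e: False, p: False}
  {n: True, j: False, e: False, p: False}
  {p: True, e: True, j: True, n: False}
  {p: True, e: True, j: False, n: False}
  {p: True, j: True, e: False, n: False}
  {p: True, j: False, e: False, n: False}
  {n: True, p: True, e: True, j: True}
  {n: True, p: True, e: True, j: False}
  {n: True, p: True, j: True, e: False}


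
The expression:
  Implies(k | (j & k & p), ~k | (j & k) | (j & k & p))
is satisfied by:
  {j: True, k: False}
  {k: False, j: False}
  {k: True, j: True}


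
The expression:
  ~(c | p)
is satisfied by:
  {p: False, c: False}


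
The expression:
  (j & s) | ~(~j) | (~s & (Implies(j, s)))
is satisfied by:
  {j: True, s: False}
  {s: False, j: False}
  {s: True, j: True}


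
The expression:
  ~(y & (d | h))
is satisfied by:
  {d: False, y: False, h: False}
  {h: True, d: False, y: False}
  {d: True, h: False, y: False}
  {h: True, d: True, y: False}
  {y: True, h: False, d: False}


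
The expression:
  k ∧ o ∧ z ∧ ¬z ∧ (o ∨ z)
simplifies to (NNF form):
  False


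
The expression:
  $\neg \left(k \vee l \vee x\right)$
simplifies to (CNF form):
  $\neg k \wedge \neg l \wedge \neg x$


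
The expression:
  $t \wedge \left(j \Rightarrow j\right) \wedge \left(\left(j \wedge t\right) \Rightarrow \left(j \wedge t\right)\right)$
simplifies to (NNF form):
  $t$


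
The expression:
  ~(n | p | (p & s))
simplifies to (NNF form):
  ~n & ~p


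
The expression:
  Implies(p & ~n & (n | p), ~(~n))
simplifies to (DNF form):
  n | ~p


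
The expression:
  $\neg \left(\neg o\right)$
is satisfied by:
  {o: True}


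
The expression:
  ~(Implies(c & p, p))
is never true.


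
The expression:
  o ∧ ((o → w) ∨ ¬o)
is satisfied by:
  {w: True, o: True}


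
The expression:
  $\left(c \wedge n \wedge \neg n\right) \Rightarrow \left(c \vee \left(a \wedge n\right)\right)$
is always true.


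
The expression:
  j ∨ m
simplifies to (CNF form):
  j ∨ m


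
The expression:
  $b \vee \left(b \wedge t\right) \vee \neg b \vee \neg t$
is always true.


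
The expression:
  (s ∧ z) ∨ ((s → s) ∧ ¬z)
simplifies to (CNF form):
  s ∨ ¬z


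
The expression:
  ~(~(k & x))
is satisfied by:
  {x: True, k: True}


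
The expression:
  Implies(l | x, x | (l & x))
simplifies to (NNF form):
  x | ~l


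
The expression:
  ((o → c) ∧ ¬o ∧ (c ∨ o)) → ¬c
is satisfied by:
  {o: True, c: False}
  {c: False, o: False}
  {c: True, o: True}


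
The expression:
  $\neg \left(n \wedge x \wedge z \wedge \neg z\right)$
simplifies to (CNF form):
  $\text{True}$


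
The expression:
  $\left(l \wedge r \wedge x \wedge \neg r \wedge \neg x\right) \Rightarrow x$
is always true.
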